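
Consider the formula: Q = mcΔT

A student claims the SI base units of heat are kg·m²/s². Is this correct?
Units of each symbol in Q = mcΔT:
  m (mass): kg
  c (specific heat capacity, in J/(kg·K)): m²/(s²·K)
  ΔT (temperature change): K

Multiplying the contributions: [kg] · [m²/(s²·K)] · [K]
Adding exponents of each base unit: kg: 1, m: 2, s: -2
SI base units of heat: kg·m²/s²

The claimed units kg·m²/s² match the derived units, so the claim is correct.

Answer: Yes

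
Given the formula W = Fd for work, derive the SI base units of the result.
Units of each symbol in W = Fd:
  F (force): kg·m/s²
  d (displacement): m

Multiplying the contributions: [kg·m/s²] · [m]
Adding exponents of each base unit: kg: 1, m: 2, s: -2
SI base units of work: kg·m²/s²

Answer: kg·m²/s²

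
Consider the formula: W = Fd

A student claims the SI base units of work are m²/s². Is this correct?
Units of each symbol in W = Fd:
  F (force): kg·m/s²
  d (displacement): m

Multiplying the contributions: [kg·m/s²] · [m]
Adding exponents of each base unit: kg: 1, m: 2, s: -2
SI base units of work: kg·m²/s²

The claimed units m²/s² (exponents m: 2, s: -2) do not match the derived units kg·m²/s² (exponents kg: 1, m: 2, s: -2), so the claim is incorrect.

Answer: No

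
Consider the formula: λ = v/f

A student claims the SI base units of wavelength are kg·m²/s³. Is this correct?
Units of each symbol in λ = v/f:
  v (wave speed): m/s
  f (frequency): 1/s  → in the denominator, contributes s

Multiplying the contributions: [m/s] · [s]
Adding exponents of each base unit: m: 1
SI base units of wavelength: m

The claimed units kg·m²/s³ (exponents kg: 1, m: 2, s: -3) do not match the derived units m (exponents m: 1), so the claim is incorrect.

Answer: No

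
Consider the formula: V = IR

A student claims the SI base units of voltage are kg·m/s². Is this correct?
Units of each symbol in V = IR:
  I (current): A
  R (resistance, in ohms): kg·m²/(s³·A²)

Multiplying the contributions: [A] · [kg·m²/(s³·A²)]
Adding exponents of each base unit: kg: 1, m: 2, s: -3, A: -1
SI base units of voltage: kg·m²/(s³·A)

The claimed units kg·m/s² (exponents kg: 1, m: 1, s: -2) do not match the derived units kg·m²/(s³·A) (exponents kg: 1, m: 2, s: -3, A: -1), so the claim is incorrect.

Answer: No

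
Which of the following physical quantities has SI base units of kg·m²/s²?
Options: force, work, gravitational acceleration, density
Checking the SI base units of each option:
  force (F = ma): kg·m/s²  ✗
  work (W = Fd): kg·m²/s²  ✓ matches
  gravitational acceleration (g = GM/r²): m/s²  ✗
  density (ρ = m/V): kg/m³  ✗

Only work has units kg·m²/s².

Answer: work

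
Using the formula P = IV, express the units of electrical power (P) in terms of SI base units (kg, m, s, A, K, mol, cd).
Units of each symbol in P = IV:
  I (current): A
  V (voltage, in volts): kg·m²/(s³·A)

Multiplying the contributions: [A] · [kg·m²/(s³·A)]
Adding exponents of each base unit: kg: 1, m: 2, s: -3
SI base units of electrical power: kg·m²/s³

Answer: kg·m²/s³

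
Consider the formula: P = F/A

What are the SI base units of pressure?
Units of each symbol in P = F/A:
  F (force): kg·m/s²
  A (area): m²  → in the denominator, contributes 1/m²

Multiplying the contributions: [kg·m/s²] · [1/m²]
Adding exponents of each base unit: kg: 1, m: -1, s: -2
SI base units of pressure: kg/(m·s²)

Answer: kg/(m·s²)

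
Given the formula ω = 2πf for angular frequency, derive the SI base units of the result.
Units of each symbol in ω = 2πf:
  f (frequency): 1/s
  The factor 2π is dimensionless.

Multiplying the contributions: [1/s]
Adding exponents of each base unit: s: -1
SI base units of angular frequency: 1/s

Answer: 1/s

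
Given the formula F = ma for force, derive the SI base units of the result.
Units of each symbol in F = ma:
  m (mass): kg
  a (acceleration): m/s²

Multiplying the contributions: [kg] · [m/s²]
Adding exponents of each base unit: kg: 1, m: 1, s: -2
SI base units of force: kg·m/s²

Answer: kg·m/s²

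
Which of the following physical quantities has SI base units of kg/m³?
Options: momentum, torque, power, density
Checking the SI base units of each option:
  momentum (p = mv): kg·m/s  ✗
  torque (τ = Fr): kg·m²/s²  ✗
  power (P = W/t): kg·m²/s³  ✗
  density (ρ = m/V): kg/m³  ✓ matches

Only density has units kg/m³.

Answer: density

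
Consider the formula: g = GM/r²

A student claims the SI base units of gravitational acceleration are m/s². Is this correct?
Units of each symbol in g = GM/r²:
  G (gravitational constant): m³/(kg·s²)
  M (mass): kg
  r (distance): m  → to the power 2 in the denominator, contributes 1/m²

Multiplying the contributions: [m³/(kg·s²)] · [kg] · [1/m²]
Adding exponents of each base unit: m: 1, s: -2
SI base units of gravitational acceleration: m/s²

The claimed units m/s² match the derived units, so the claim is correct.

Answer: Yes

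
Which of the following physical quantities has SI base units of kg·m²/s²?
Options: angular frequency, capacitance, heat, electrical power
Checking the SI base units of each option:
  angular frequency (ω = 2πf): 1/s  ✗
  capacitance (C = Q/V): s⁴·A²/(kg·m²)  ✗
  heat (Q = mcΔT): kg·m²/s²  ✓ matches
  electrical power (P = IV): kg·m²/s³  ✗

Only heat has units kg·m²/s².

Answer: heat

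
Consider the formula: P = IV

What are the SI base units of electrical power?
Units of each symbol in P = IV:
  I (current): A
  V (voltage, in volts): kg·m²/(s³·A)

Multiplying the contributions: [A] · [kg·m²/(s³·A)]
Adding exponents of each base unit: kg: 1, m: 2, s: -3
SI base units of electrical power: kg·m²/s³

Answer: kg·m²/s³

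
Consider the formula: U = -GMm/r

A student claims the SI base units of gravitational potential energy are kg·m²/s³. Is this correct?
Units of each symbol in U = -GMm/r:
  G (gravitational constant): m³/(kg·s²)
  M (mass): kg
  m (mass): kg
  r (distance): m  → in the denominator, contributes 1/m
  The minus sign does not affect the units.

Multiplying the contributions: [m³/(kg·s²)] · [kg] · [kg] · [1/m]
Adding exponents of each base unit: kg: 1, m: 2, s: -2
SI base units of gravitational potential energy: kg·m²/s²

The claimed units kg·m²/s³ (exponents kg: 1, m: 2, s: -3) do not match the derived units kg·m²/s² (exponents kg: 1, m: 2, s: -2), so the claim is incorrect.

Answer: No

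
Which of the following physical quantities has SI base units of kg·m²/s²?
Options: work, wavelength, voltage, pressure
Checking the SI base units of each option:
  work (W = Fd): kg·m²/s²  ✓ matches
  wavelength (λ = v/f): m  ✗
  voltage (V = IR): kg·m²/(s³·A)  ✗
  pressure (P = F/A): kg/(m·s²)  ✗

Only work has units kg·m²/s².

Answer: work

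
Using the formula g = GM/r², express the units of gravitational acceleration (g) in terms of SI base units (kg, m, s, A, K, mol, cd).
Units of each symbol in g = GM/r²:
  G (gravitational constant): m³/(kg·s²)
  M (mass): kg
  r (distance): m  → to the power 2 in the denominator, contributes 1/m²

Multiplying the contributions: [m³/(kg·s²)] · [kg] · [1/m²]
Adding exponents of each base unit: m: 1, s: -2
SI base units of gravitational acceleration: m/s²

Answer: m/s²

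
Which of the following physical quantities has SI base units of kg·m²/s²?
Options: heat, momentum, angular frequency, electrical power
Checking the SI base units of each option:
  heat (Q = mcΔT): kg·m²/s²  ✓ matches
  momentum (p = mv): kg·m/s  ✗
  angular frequency (ω = 2πf): 1/s  ✗
  electrical power (P = IV): kg·m²/s³  ✗

Only heat has units kg·m²/s².

Answer: heat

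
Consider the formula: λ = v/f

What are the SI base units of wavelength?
Units of each symbol in λ = v/f:
  v (wave speed): m/s
  f (frequency): 1/s  → in the denominator, contributes s

Multiplying the contributions: [m/s] · [s]
Adding exponents of each base unit: m: 1
SI base units of wavelength: m

Answer: m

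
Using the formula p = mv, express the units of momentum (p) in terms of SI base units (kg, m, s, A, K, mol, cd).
Units of each symbol in p = mv:
  m (mass): kg
  v (velocity): m/s

Multiplying the contributions: [kg] · [m/s]
Adding exponents of each base unit: kg: 1, m: 1, s: -1
SI base units of momentum: kg·m/s

Answer: kg·m/s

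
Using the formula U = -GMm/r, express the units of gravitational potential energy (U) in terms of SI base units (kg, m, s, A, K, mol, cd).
Units of each symbol in U = -GMm/r:
  G (gravitational constant): m³/(kg·s²)
  M (mass): kg
  m (mass): kg
  r (distance): m  → in the denominator, contributes 1/m
  The minus sign does not affect the units.

Multiplying the contributions: [m³/(kg·s²)] · [kg] · [kg] · [1/m]
Adding exponents of each base unit: kg: 1, m: 2, s: -2
SI base units of gravitational potential energy: kg·m²/s²

Answer: kg·m²/s²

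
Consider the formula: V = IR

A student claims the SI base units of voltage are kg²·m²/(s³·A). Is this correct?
Units of each symbol in V = IR:
  I (current): A
  R (resistance, in ohms): kg·m²/(s³·A²)

Multiplying the contributions: [A] · [kg·m²/(s³·A²)]
Adding exponents of each base unit: kg: 1, m: 2, s: -3, A: -1
SI base units of voltage: kg·m²/(s³·A)

The claimed units kg²·m²/(s³·A) (exponents kg: 2, m: 2, s: -3, A: -1) do not match the derived units kg·m²/(s³·A) (exponents kg: 1, m: 2, s: -3, A: -1), so the claim is incorrect.

Answer: No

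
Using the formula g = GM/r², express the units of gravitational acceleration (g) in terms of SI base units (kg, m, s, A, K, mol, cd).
Units of each symbol in g = GM/r²:
  G (gravitational constant): m³/(kg·s²)
  M (mass): kg
  r (distance): m  → to the power 2 in the denominator, contributes 1/m²

Multiplying the contributions: [m³/(kg·s²)] · [kg] · [1/m²]
Adding exponents of each base unit: m: 1, s: -2
SI base units of gravitational acceleration: m/s²

Answer: m/s²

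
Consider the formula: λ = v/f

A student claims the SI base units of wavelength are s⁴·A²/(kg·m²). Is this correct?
Units of each symbol in λ = v/f:
  v (wave speed): m/s
  f (frequency): 1/s  → in the denominator, contributes s

Multiplying the contributions: [m/s] · [s]
Adding exponents of each base unit: m: 1
SI base units of wavelength: m

The claimed units s⁴·A²/(kg·m²) (exponents kg: -1, m: -2, s: 4, A: 2) do not match the derived units m (exponents m: 1), so the claim is incorrect.

Answer: No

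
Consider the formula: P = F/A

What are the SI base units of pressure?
Units of each symbol in P = F/A:
  F (force): kg·m/s²
  A (area): m²  → in the denominator, contributes 1/m²

Multiplying the contributions: [kg·m/s²] · [1/m²]
Adding exponents of each base unit: kg: 1, m: -1, s: -2
SI base units of pressure: kg/(m·s²)

Answer: kg/(m·s²)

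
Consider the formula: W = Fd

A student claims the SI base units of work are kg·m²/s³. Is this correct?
Units of each symbol in W = Fd:
  F (force): kg·m/s²
  d (displacement): m

Multiplying the contributions: [kg·m/s²] · [m]
Adding exponents of each base unit: kg: 1, m: 2, s: -2
SI base units of work: kg·m²/s²

The claimed units kg·m²/s³ (exponents kg: 1, m: 2, s: -3) do not match the derived units kg·m²/s² (exponents kg: 1, m: 2, s: -2), so the claim is incorrect.

Answer: No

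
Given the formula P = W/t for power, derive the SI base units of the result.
Units of each symbol in P = W/t:
  W (work): kg·m²/s²
  t (time): s  → in the denominator, contributes 1/s

Multiplying the contributions: [kg·m²/s²] · [1/s]
Adding exponents of each base unit: kg: 1, m: 2, s: -3
SI base units of power: kg·m²/s³

Answer: kg·m²/s³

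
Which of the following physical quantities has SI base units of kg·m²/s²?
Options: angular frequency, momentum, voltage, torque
Checking the SI base units of each option:
  angular frequency (ω = 2πf): 1/s  ✗
  momentum (p = mv): kg·m/s  ✗
  voltage (V = IR): kg·m²/(s³·A)  ✗
  torque (τ = Fr): kg·m²/s²  ✓ matches

Only torque has units kg·m²/s².

Answer: torque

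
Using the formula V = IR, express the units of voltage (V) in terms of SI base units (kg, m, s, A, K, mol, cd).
Units of each symbol in V = IR:
  I (current): A
  R (resistance, in ohms): kg·m²/(s³·A²)

Multiplying the contributions: [A] · [kg·m²/(s³·A²)]
Adding exponents of each base unit: kg: 1, m: 2, s: -3, A: -1
SI base units of voltage: kg·m²/(s³·A)

Answer: kg·m²/(s³·A)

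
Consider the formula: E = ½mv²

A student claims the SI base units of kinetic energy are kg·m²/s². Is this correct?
Units of each symbol in E = ½mv²:
  m (mass): kg
  v (speed): m/s  → to the power 2, contributes m²/s²
  The factor ½ is dimensionless.

Multiplying the contributions: [kg] · [m²/s²]
Adding exponents of each base unit: kg: 1, m: 2, s: -2
SI base units of kinetic energy: kg·m²/s²

The claimed units kg·m²/s² match the derived units, so the claim is correct.

Answer: Yes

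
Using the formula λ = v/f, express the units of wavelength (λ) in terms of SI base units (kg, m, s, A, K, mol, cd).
Units of each symbol in λ = v/f:
  v (wave speed): m/s
  f (frequency): 1/s  → in the denominator, contributes s

Multiplying the contributions: [m/s] · [s]
Adding exponents of each base unit: m: 1
SI base units of wavelength: m

Answer: m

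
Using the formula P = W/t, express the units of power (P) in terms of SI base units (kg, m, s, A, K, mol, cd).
Units of each symbol in P = W/t:
  W (work): kg·m²/s²
  t (time): s  → in the denominator, contributes 1/s

Multiplying the contributions: [kg·m²/s²] · [1/s]
Adding exponents of each base unit: kg: 1, m: 2, s: -3
SI base units of power: kg·m²/s³

Answer: kg·m²/s³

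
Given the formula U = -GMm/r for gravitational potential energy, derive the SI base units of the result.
Units of each symbol in U = -GMm/r:
  G (gravitational constant): m³/(kg·s²)
  M (mass): kg
  m (mass): kg
  r (distance): m  → in the denominator, contributes 1/m
  The minus sign does not affect the units.

Multiplying the contributions: [m³/(kg·s²)] · [kg] · [kg] · [1/m]
Adding exponents of each base unit: kg: 1, m: 2, s: -2
SI base units of gravitational potential energy: kg·m²/s²

Answer: kg·m²/s²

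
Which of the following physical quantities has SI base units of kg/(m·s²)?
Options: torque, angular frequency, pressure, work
Checking the SI base units of each option:
  torque (τ = Fr): kg·m²/s²  ✗
  angular frequency (ω = 2πf): 1/s  ✗
  pressure (P = F/A): kg/(m·s²)  ✓ matches
  work (W = Fd): kg·m²/s²  ✗

Only pressure has units kg/(m·s²).

Answer: pressure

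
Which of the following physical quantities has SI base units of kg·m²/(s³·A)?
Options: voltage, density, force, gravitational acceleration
Checking the SI base units of each option:
  voltage (V = IR): kg·m²/(s³·A)  ✓ matches
  density (ρ = m/V): kg/m³  ✗
  force (F = ma): kg·m/s²  ✗
  gravitational acceleration (g = GM/r²): m/s²  ✗

Only voltage has units kg·m²/(s³·A).

Answer: voltage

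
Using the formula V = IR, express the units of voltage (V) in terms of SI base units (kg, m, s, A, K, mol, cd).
Units of each symbol in V = IR:
  I (current): A
  R (resistance, in ohms): kg·m²/(s³·A²)

Multiplying the contributions: [A] · [kg·m²/(s³·A²)]
Adding exponents of each base unit: kg: 1, m: 2, s: -3, A: -1
SI base units of voltage: kg·m²/(s³·A)

Answer: kg·m²/(s³·A)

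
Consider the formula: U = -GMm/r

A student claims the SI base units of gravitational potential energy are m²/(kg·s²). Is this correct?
Units of each symbol in U = -GMm/r:
  G (gravitational constant): m³/(kg·s²)
  M (mass): kg
  m (mass): kg
  r (distance): m  → in the denominator, contributes 1/m
  The minus sign does not affect the units.

Multiplying the contributions: [m³/(kg·s²)] · [kg] · [kg] · [1/m]
Adding exponents of each base unit: kg: 1, m: 2, s: -2
SI base units of gravitational potential energy: kg·m²/s²

The claimed units m²/(kg·s²) (exponents kg: -1, m: 2, s: -2) do not match the derived units kg·m²/s² (exponents kg: 1, m: 2, s: -2), so the claim is incorrect.

Answer: No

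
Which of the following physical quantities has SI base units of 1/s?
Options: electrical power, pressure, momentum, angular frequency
Checking the SI base units of each option:
  electrical power (P = IV): kg·m²/s³  ✗
  pressure (P = F/A): kg/(m·s²)  ✗
  momentum (p = mv): kg·m/s  ✗
  angular frequency (ω = 2πf): 1/s  ✓ matches

Only angular frequency has units 1/s.

Answer: angular frequency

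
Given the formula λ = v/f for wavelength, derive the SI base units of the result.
Units of each symbol in λ = v/f:
  v (wave speed): m/s
  f (frequency): 1/s  → in the denominator, contributes s

Multiplying the contributions: [m/s] · [s]
Adding exponents of each base unit: m: 1
SI base units of wavelength: m

Answer: m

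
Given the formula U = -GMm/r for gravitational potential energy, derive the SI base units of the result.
Units of each symbol in U = -GMm/r:
  G (gravitational constant): m³/(kg·s²)
  M (mass): kg
  m (mass): kg
  r (distance): m  → in the denominator, contributes 1/m
  The minus sign does not affect the units.

Multiplying the contributions: [m³/(kg·s²)] · [kg] · [kg] · [1/m]
Adding exponents of each base unit: kg: 1, m: 2, s: -2
SI base units of gravitational potential energy: kg·m²/s²

Answer: kg·m²/s²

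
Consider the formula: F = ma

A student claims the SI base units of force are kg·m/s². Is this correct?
Units of each symbol in F = ma:
  m (mass): kg
  a (acceleration): m/s²

Multiplying the contributions: [kg] · [m/s²]
Adding exponents of each base unit: kg: 1, m: 1, s: -2
SI base units of force: kg·m/s²

The claimed units kg·m/s² match the derived units, so the claim is correct.

Answer: Yes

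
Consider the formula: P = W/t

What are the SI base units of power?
Units of each symbol in P = W/t:
  W (work): kg·m²/s²
  t (time): s  → in the denominator, contributes 1/s

Multiplying the contributions: [kg·m²/s²] · [1/s]
Adding exponents of each base unit: kg: 1, m: 2, s: -3
SI base units of power: kg·m²/s³

Answer: kg·m²/s³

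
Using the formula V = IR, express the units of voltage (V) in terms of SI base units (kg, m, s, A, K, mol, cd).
Units of each symbol in V = IR:
  I (current): A
  R (resistance, in ohms): kg·m²/(s³·A²)

Multiplying the contributions: [A] · [kg·m²/(s³·A²)]
Adding exponents of each base unit: kg: 1, m: 2, s: -3, A: -1
SI base units of voltage: kg·m²/(s³·A)

Answer: kg·m²/(s³·A)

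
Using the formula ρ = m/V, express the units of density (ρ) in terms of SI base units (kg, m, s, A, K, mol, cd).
Units of each symbol in ρ = m/V:
  m (mass): kg
  V (volume): m³  → in the denominator, contributes 1/m³

Multiplying the contributions: [kg] · [1/m³]
Adding exponents of each base unit: kg: 1, m: -3
SI base units of density: kg/m³

Answer: kg/m³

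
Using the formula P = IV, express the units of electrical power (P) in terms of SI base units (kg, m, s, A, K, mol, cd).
Units of each symbol in P = IV:
  I (current): A
  V (voltage, in volts): kg·m²/(s³·A)

Multiplying the contributions: [A] · [kg·m²/(s³·A)]
Adding exponents of each base unit: kg: 1, m: 2, s: -3
SI base units of electrical power: kg·m²/s³

Answer: kg·m²/s³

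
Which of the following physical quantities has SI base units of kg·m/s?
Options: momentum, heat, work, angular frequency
Checking the SI base units of each option:
  momentum (p = mv): kg·m/s  ✓ matches
  heat (Q = mcΔT): kg·m²/s²  ✗
  work (W = Fd): kg·m²/s²  ✗
  angular frequency (ω = 2πf): 1/s  ✗

Only momentum has units kg·m/s.

Answer: momentum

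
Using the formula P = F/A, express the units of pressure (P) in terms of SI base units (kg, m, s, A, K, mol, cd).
Units of each symbol in P = F/A:
  F (force): kg·m/s²
  A (area): m²  → in the denominator, contributes 1/m²

Multiplying the contributions: [kg·m/s²] · [1/m²]
Adding exponents of each base unit: kg: 1, m: -1, s: -2
SI base units of pressure: kg/(m·s²)

Answer: kg/(m·s²)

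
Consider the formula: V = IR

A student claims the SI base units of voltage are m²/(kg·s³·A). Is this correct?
Units of each symbol in V = IR:
  I (current): A
  R (resistance, in ohms): kg·m²/(s³·A²)

Multiplying the contributions: [A] · [kg·m²/(s³·A²)]
Adding exponents of each base unit: kg: 1, m: 2, s: -3, A: -1
SI base units of voltage: kg·m²/(s³·A)

The claimed units m²/(kg·s³·A) (exponents kg: -1, m: 2, s: -3, A: -1) do not match the derived units kg·m²/(s³·A) (exponents kg: 1, m: 2, s: -3, A: -1), so the claim is incorrect.

Answer: No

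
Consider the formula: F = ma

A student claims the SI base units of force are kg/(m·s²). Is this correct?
Units of each symbol in F = ma:
  m (mass): kg
  a (acceleration): m/s²

Multiplying the contributions: [kg] · [m/s²]
Adding exponents of each base unit: kg: 1, m: 1, s: -2
SI base units of force: kg·m/s²

The claimed units kg/(m·s²) (exponents kg: 1, m: -1, s: -2) do not match the derived units kg·m/s² (exponents kg: 1, m: 1, s: -2), so the claim is incorrect.

Answer: No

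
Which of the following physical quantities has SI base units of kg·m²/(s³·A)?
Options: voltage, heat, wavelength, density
Checking the SI base units of each option:
  voltage (V = IR): kg·m²/(s³·A)  ✓ matches
  heat (Q = mcΔT): kg·m²/s²  ✗
  wavelength (λ = v/f): m  ✗
  density (ρ = m/V): kg/m³  ✗

Only voltage has units kg·m²/(s³·A).

Answer: voltage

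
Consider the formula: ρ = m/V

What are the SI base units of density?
Units of each symbol in ρ = m/V:
  m (mass): kg
  V (volume): m³  → in the denominator, contributes 1/m³

Multiplying the contributions: [kg] · [1/m³]
Adding exponents of each base unit: kg: 1, m: -3
SI base units of density: kg/m³

Answer: kg/m³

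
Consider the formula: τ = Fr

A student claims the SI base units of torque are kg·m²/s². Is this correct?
Units of each symbol in τ = Fr:
  F (force): kg·m/s²
  r (lever arm): m

Multiplying the contributions: [kg·m/s²] · [m]
Adding exponents of each base unit: kg: 1, m: 2, s: -2
SI base units of torque: kg·m²/s²

The claimed units kg·m²/s² match the derived units, so the claim is correct.

Answer: Yes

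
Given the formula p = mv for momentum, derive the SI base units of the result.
Units of each symbol in p = mv:
  m (mass): kg
  v (velocity): m/s

Multiplying the contributions: [kg] · [m/s]
Adding exponents of each base unit: kg: 1, m: 1, s: -1
SI base units of momentum: kg·m/s

Answer: kg·m/s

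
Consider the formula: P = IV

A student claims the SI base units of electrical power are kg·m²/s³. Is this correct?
Units of each symbol in P = IV:
  I (current): A
  V (voltage, in volts): kg·m²/(s³·A)

Multiplying the contributions: [A] · [kg·m²/(s³·A)]
Adding exponents of each base unit: kg: 1, m: 2, s: -3
SI base units of electrical power: kg·m²/s³

The claimed units kg·m²/s³ match the derived units, so the claim is correct.

Answer: Yes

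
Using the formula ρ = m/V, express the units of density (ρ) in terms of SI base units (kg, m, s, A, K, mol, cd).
Units of each symbol in ρ = m/V:
  m (mass): kg
  V (volume): m³  → in the denominator, contributes 1/m³

Multiplying the contributions: [kg] · [1/m³]
Adding exponents of each base unit: kg: 1, m: -3
SI base units of density: kg/m³

Answer: kg/m³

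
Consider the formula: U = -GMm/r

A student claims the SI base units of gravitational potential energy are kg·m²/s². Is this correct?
Units of each symbol in U = -GMm/r:
  G (gravitational constant): m³/(kg·s²)
  M (mass): kg
  m (mass): kg
  r (distance): m  → in the denominator, contributes 1/m
  The minus sign does not affect the units.

Multiplying the contributions: [m³/(kg·s²)] · [kg] · [kg] · [1/m]
Adding exponents of each base unit: kg: 1, m: 2, s: -2
SI base units of gravitational potential energy: kg·m²/s²

The claimed units kg·m²/s² match the derived units, so the claim is correct.

Answer: Yes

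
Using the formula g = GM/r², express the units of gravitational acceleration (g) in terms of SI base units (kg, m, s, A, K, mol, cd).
Units of each symbol in g = GM/r²:
  G (gravitational constant): m³/(kg·s²)
  M (mass): kg
  r (distance): m  → to the power 2 in the denominator, contributes 1/m²

Multiplying the contributions: [m³/(kg·s²)] · [kg] · [1/m²]
Adding exponents of each base unit: m: 1, s: -2
SI base units of gravitational acceleration: m/s²

Answer: m/s²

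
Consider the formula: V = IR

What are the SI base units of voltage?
Units of each symbol in V = IR:
  I (current): A
  R (resistance, in ohms): kg·m²/(s³·A²)

Multiplying the contributions: [A] · [kg·m²/(s³·A²)]
Adding exponents of each base unit: kg: 1, m: 2, s: -3, A: -1
SI base units of voltage: kg·m²/(s³·A)

Answer: kg·m²/(s³·A)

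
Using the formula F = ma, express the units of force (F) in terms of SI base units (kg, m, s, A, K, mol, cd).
Units of each symbol in F = ma:
  m (mass): kg
  a (acceleration): m/s²

Multiplying the contributions: [kg] · [m/s²]
Adding exponents of each base unit: kg: 1, m: 1, s: -2
SI base units of force: kg·m/s²

Answer: kg·m/s²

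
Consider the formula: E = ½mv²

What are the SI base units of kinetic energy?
Units of each symbol in E = ½mv²:
  m (mass): kg
  v (speed): m/s  → to the power 2, contributes m²/s²
  The factor ½ is dimensionless.

Multiplying the contributions: [kg] · [m²/s²]
Adding exponents of each base unit: kg: 1, m: 2, s: -2
SI base units of kinetic energy: kg·m²/s²

Answer: kg·m²/s²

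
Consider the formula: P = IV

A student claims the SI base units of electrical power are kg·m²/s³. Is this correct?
Units of each symbol in P = IV:
  I (current): A
  V (voltage, in volts): kg·m²/(s³·A)

Multiplying the contributions: [A] · [kg·m²/(s³·A)]
Adding exponents of each base unit: kg: 1, m: 2, s: -3
SI base units of electrical power: kg·m²/s³

The claimed units kg·m²/s³ match the derived units, so the claim is correct.

Answer: Yes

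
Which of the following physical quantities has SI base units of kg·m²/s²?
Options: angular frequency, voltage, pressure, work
Checking the SI base units of each option:
  angular frequency (ω = 2πf): 1/s  ✗
  voltage (V = IR): kg·m²/(s³·A)  ✗
  pressure (P = F/A): kg/(m·s²)  ✗
  work (W = Fd): kg·m²/s²  ✓ matches

Only work has units kg·m²/s².

Answer: work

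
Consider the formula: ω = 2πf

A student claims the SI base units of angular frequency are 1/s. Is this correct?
Units of each symbol in ω = 2πf:
  f (frequency): 1/s
  The factor 2π is dimensionless.

Multiplying the contributions: [1/s]
Adding exponents of each base unit: s: -1
SI base units of angular frequency: 1/s

The claimed units 1/s match the derived units, so the claim is correct.

Answer: Yes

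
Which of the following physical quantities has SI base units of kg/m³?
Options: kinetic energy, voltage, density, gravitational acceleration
Checking the SI base units of each option:
  kinetic energy (E = ½mv²): kg·m²/s²  ✗
  voltage (V = IR): kg·m²/(s³·A)  ✗
  density (ρ = m/V): kg/m³  ✓ matches
  gravitational acceleration (g = GM/r²): m/s²  ✗

Only density has units kg/m³.

Answer: density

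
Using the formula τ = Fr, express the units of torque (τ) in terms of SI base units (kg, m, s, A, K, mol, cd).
Units of each symbol in τ = Fr:
  F (force): kg·m/s²
  r (lever arm): m

Multiplying the contributions: [kg·m/s²] · [m]
Adding exponents of each base unit: kg: 1, m: 2, s: -2
SI base units of torque: kg·m²/s²

Answer: kg·m²/s²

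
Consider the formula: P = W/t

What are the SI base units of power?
Units of each symbol in P = W/t:
  W (work): kg·m²/s²
  t (time): s  → in the denominator, contributes 1/s

Multiplying the contributions: [kg·m²/s²] · [1/s]
Adding exponents of each base unit: kg: 1, m: 2, s: -3
SI base units of power: kg·m²/s³

Answer: kg·m²/s³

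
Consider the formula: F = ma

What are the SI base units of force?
Units of each symbol in F = ma:
  m (mass): kg
  a (acceleration): m/s²

Multiplying the contributions: [kg] · [m/s²]
Adding exponents of each base unit: kg: 1, m: 1, s: -2
SI base units of force: kg·m/s²

Answer: kg·m/s²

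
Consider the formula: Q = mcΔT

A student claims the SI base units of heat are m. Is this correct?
Units of each symbol in Q = mcΔT:
  m (mass): kg
  c (specific heat capacity, in J/(kg·K)): m²/(s²·K)
  ΔT (temperature change): K

Multiplying the contributions: [kg] · [m²/(s²·K)] · [K]
Adding exponents of each base unit: kg: 1, m: 2, s: -2
SI base units of heat: kg·m²/s²

The claimed units m (exponents m: 1) do not match the derived units kg·m²/s² (exponents kg: 1, m: 2, s: -2), so the claim is incorrect.

Answer: No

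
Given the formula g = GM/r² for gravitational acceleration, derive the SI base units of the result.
Units of each symbol in g = GM/r²:
  G (gravitational constant): m³/(kg·s²)
  M (mass): kg
  r (distance): m  → to the power 2 in the denominator, contributes 1/m²

Multiplying the contributions: [m³/(kg·s²)] · [kg] · [1/m²]
Adding exponents of each base unit: m: 1, s: -2
SI base units of gravitational acceleration: m/s²

Answer: m/s²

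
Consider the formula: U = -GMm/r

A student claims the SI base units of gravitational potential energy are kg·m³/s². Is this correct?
Units of each symbol in U = -GMm/r:
  G (gravitational constant): m³/(kg·s²)
  M (mass): kg
  m (mass): kg
  r (distance): m  → in the denominator, contributes 1/m
  The minus sign does not affect the units.

Multiplying the contributions: [m³/(kg·s²)] · [kg] · [kg] · [1/m]
Adding exponents of each base unit: kg: 1, m: 2, s: -2
SI base units of gravitational potential energy: kg·m²/s²

The claimed units kg·m³/s² (exponents kg: 1, m: 3, s: -2) do not match the derived units kg·m²/s² (exponents kg: 1, m: 2, s: -2), so the claim is incorrect.

Answer: No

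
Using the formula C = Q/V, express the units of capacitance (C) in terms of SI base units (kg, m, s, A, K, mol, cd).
Units of each symbol in C = Q/V:
  Q (charge, in coulombs): s·A
  V (voltage, in volts): kg·m²/(s³·A)  → in the denominator, contributes s³·A/(kg·m²)

Multiplying the contributions: [s·A] · [s³·A/(kg·m²)]
Adding exponents of each base unit: kg: -1, m: -2, s: 4, A: 2
SI base units of capacitance: s⁴·A²/(kg·m²)

Answer: s⁴·A²/(kg·m²)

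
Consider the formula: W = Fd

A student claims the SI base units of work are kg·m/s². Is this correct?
Units of each symbol in W = Fd:
  F (force): kg·m/s²
  d (displacement): m

Multiplying the contributions: [kg·m/s²] · [m]
Adding exponents of each base unit: kg: 1, m: 2, s: -2
SI base units of work: kg·m²/s²

The claimed units kg·m/s² (exponents kg: 1, m: 1, s: -2) do not match the derived units kg·m²/s² (exponents kg: 1, m: 2, s: -2), so the claim is incorrect.

Answer: No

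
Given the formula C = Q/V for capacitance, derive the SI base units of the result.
Units of each symbol in C = Q/V:
  Q (charge, in coulombs): s·A
  V (voltage, in volts): kg·m²/(s³·A)  → in the denominator, contributes s³·A/(kg·m²)

Multiplying the contributions: [s·A] · [s³·A/(kg·m²)]
Adding exponents of each base unit: kg: -1, m: -2, s: 4, A: 2
SI base units of capacitance: s⁴·A²/(kg·m²)

Answer: s⁴·A²/(kg·m²)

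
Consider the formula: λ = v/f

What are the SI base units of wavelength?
Units of each symbol in λ = v/f:
  v (wave speed): m/s
  f (frequency): 1/s  → in the denominator, contributes s

Multiplying the contributions: [m/s] · [s]
Adding exponents of each base unit: m: 1
SI base units of wavelength: m

Answer: m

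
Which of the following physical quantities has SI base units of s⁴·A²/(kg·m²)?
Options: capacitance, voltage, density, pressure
Checking the SI base units of each option:
  capacitance (C = Q/V): s⁴·A²/(kg·m²)  ✓ matches
  voltage (V = IR): kg·m²/(s³·A)  ✗
  density (ρ = m/V): kg/m³  ✗
  pressure (P = F/A): kg/(m·s²)  ✗

Only capacitance has units s⁴·A²/(kg·m²).

Answer: capacitance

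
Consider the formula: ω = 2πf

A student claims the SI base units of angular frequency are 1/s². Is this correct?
Units of each symbol in ω = 2πf:
  f (frequency): 1/s
  The factor 2π is dimensionless.

Multiplying the contributions: [1/s]
Adding exponents of each base unit: s: -1
SI base units of angular frequency: 1/s

The claimed units 1/s² (exponents s: -2) do not match the derived units 1/s (exponents s: -1), so the claim is incorrect.

Answer: No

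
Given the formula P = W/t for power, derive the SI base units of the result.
Units of each symbol in P = W/t:
  W (work): kg·m²/s²
  t (time): s  → in the denominator, contributes 1/s

Multiplying the contributions: [kg·m²/s²] · [1/s]
Adding exponents of each base unit: kg: 1, m: 2, s: -3
SI base units of power: kg·m²/s³

Answer: kg·m²/s³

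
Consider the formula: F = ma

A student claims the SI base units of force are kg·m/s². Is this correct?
Units of each symbol in F = ma:
  m (mass): kg
  a (acceleration): m/s²

Multiplying the contributions: [kg] · [m/s²]
Adding exponents of each base unit: kg: 1, m: 1, s: -2
SI base units of force: kg·m/s²

The claimed units kg·m/s² match the derived units, so the claim is correct.

Answer: Yes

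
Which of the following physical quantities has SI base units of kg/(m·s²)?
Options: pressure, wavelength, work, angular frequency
Checking the SI base units of each option:
  pressure (P = F/A): kg/(m·s²)  ✓ matches
  wavelength (λ = v/f): m  ✗
  work (W = Fd): kg·m²/s²  ✗
  angular frequency (ω = 2πf): 1/s  ✗

Only pressure has units kg/(m·s²).

Answer: pressure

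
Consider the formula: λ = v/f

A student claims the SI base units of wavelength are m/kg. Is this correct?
Units of each symbol in λ = v/f:
  v (wave speed): m/s
  f (frequency): 1/s  → in the denominator, contributes s

Multiplying the contributions: [m/s] · [s]
Adding exponents of each base unit: m: 1
SI base units of wavelength: m

The claimed units m/kg (exponents kg: -1, m: 1) do not match the derived units m (exponents m: 1), so the claim is incorrect.

Answer: No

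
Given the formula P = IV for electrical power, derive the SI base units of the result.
Units of each symbol in P = IV:
  I (current): A
  V (voltage, in volts): kg·m²/(s³·A)

Multiplying the contributions: [A] · [kg·m²/(s³·A)]
Adding exponents of each base unit: kg: 1, m: 2, s: -3
SI base units of electrical power: kg·m²/s³

Answer: kg·m²/s³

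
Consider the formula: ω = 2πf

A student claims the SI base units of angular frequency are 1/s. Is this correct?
Units of each symbol in ω = 2πf:
  f (frequency): 1/s
  The factor 2π is dimensionless.

Multiplying the contributions: [1/s]
Adding exponents of each base unit: s: -1
SI base units of angular frequency: 1/s

The claimed units 1/s match the derived units, so the claim is correct.

Answer: Yes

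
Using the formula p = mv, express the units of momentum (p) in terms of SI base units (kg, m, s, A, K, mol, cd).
Units of each symbol in p = mv:
  m (mass): kg
  v (velocity): m/s

Multiplying the contributions: [kg] · [m/s]
Adding exponents of each base unit: kg: 1, m: 1, s: -1
SI base units of momentum: kg·m/s

Answer: kg·m/s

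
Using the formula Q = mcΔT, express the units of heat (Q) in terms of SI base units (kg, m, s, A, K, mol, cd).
Units of each symbol in Q = mcΔT:
  m (mass): kg
  c (specific heat capacity, in J/(kg·K)): m²/(s²·K)
  ΔT (temperature change): K

Multiplying the contributions: [kg] · [m²/(s²·K)] · [K]
Adding exponents of each base unit: kg: 1, m: 2, s: -2
SI base units of heat: kg·m²/s²

Answer: kg·m²/s²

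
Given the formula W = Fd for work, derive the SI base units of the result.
Units of each symbol in W = Fd:
  F (force): kg·m/s²
  d (displacement): m

Multiplying the contributions: [kg·m/s²] · [m]
Adding exponents of each base unit: kg: 1, m: 2, s: -2
SI base units of work: kg·m²/s²

Answer: kg·m²/s²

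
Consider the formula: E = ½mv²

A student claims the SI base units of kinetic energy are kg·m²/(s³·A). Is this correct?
Units of each symbol in E = ½mv²:
  m (mass): kg
  v (speed): m/s  → to the power 2, contributes m²/s²
  The factor ½ is dimensionless.

Multiplying the contributions: [kg] · [m²/s²]
Adding exponents of each base unit: kg: 1, m: 2, s: -2
SI base units of kinetic energy: kg·m²/s²

The claimed units kg·m²/(s³·A) (exponents kg: 1, m: 2, s: -3, A: -1) do not match the derived units kg·m²/s² (exponents kg: 1, m: 2, s: -2), so the claim is incorrect.

Answer: No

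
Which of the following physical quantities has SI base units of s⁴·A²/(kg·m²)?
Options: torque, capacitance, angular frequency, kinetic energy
Checking the SI base units of each option:
  torque (τ = Fr): kg·m²/s²  ✗
  capacitance (C = Q/V): s⁴·A²/(kg·m²)  ✓ matches
  angular frequency (ω = 2πf): 1/s  ✗
  kinetic energy (E = ½mv²): kg·m²/s²  ✗

Only capacitance has units s⁴·A²/(kg·m²).

Answer: capacitance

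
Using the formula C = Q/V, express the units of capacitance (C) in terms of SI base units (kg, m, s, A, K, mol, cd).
Units of each symbol in C = Q/V:
  Q (charge, in coulombs): s·A
  V (voltage, in volts): kg·m²/(s³·A)  → in the denominator, contributes s³·A/(kg·m²)

Multiplying the contributions: [s·A] · [s³·A/(kg·m²)]
Adding exponents of each base unit: kg: -1, m: -2, s: 4, A: 2
SI base units of capacitance: s⁴·A²/(kg·m²)

Answer: s⁴·A²/(kg·m²)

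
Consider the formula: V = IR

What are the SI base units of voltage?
Units of each symbol in V = IR:
  I (current): A
  R (resistance, in ohms): kg·m²/(s³·A²)

Multiplying the contributions: [A] · [kg·m²/(s³·A²)]
Adding exponents of each base unit: kg: 1, m: 2, s: -3, A: -1
SI base units of voltage: kg·m²/(s³·A)

Answer: kg·m²/(s³·A)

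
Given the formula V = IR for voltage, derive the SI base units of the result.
Units of each symbol in V = IR:
  I (current): A
  R (resistance, in ohms): kg·m²/(s³·A²)

Multiplying the contributions: [A] · [kg·m²/(s³·A²)]
Adding exponents of each base unit: kg: 1, m: 2, s: -3, A: -1
SI base units of voltage: kg·m²/(s³·A)

Answer: kg·m²/(s³·A)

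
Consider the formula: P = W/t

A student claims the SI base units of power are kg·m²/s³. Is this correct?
Units of each symbol in P = W/t:
  W (work): kg·m²/s²
  t (time): s  → in the denominator, contributes 1/s

Multiplying the contributions: [kg·m²/s²] · [1/s]
Adding exponents of each base unit: kg: 1, m: 2, s: -3
SI base units of power: kg·m²/s³

The claimed units kg·m²/s³ match the derived units, so the claim is correct.

Answer: Yes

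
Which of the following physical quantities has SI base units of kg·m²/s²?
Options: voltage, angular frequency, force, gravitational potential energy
Checking the SI base units of each option:
  voltage (V = IR): kg·m²/(s³·A)  ✗
  angular frequency (ω = 2πf): 1/s  ✗
  force (F = ma): kg·m/s²  ✗
  gravitational potential energy (U = -GMm/r): kg·m²/s²  ✓ matches

Only gravitational potential energy has units kg·m²/s².

Answer: gravitational potential energy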